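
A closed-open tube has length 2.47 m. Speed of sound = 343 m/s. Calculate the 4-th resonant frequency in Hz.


Given values:
  Tube type: closed-open, L = 2.47 m, c = 343 m/s, n = 4
Formula: f_n = (2n - 1) * c / (4 * L)
Compute 2n - 1 = 2*4 - 1 = 7
Compute 4 * L = 4 * 2.47 = 9.88
f = 7 * 343 / 9.88
f = 243.02

243.02 Hz


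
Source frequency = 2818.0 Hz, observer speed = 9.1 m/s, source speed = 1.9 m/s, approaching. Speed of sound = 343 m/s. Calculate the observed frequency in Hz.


Given values:
  f_s = 2818.0 Hz, v_o = 9.1 m/s, v_s = 1.9 m/s
  Direction: approaching
Formula: f_o = f_s * (c + v_o) / (c - v_s)
Numerator: c + v_o = 343 + 9.1 = 352.1
Denominator: c - v_s = 343 - 1.9 = 341.1
f_o = 2818.0 * 352.1 / 341.1 = 2908.88

2908.88 Hz


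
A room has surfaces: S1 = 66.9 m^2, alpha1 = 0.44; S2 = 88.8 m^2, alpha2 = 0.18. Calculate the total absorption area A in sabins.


Given surfaces:
  Surface 1: 66.9 * 0.44 = 29.436
  Surface 2: 88.8 * 0.18 = 15.984
Formula: A = sum(Si * alpha_i)
A = 29.436 + 15.984
A = 45.42

45.42 sabins


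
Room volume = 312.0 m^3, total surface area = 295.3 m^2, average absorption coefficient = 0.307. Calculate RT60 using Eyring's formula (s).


Given values:
  V = 312.0 m^3, S = 295.3 m^2, alpha = 0.307
Formula: RT60 = 0.161 * V / (-S * ln(1 - alpha))
Compute ln(1 - 0.307) = ln(0.693) = -0.366725
Denominator: -295.3 * -0.366725 = 108.2939
Numerator: 0.161 * 312.0 = 50.232
RT60 = 50.232 / 108.2939 = 0.464

0.464 s


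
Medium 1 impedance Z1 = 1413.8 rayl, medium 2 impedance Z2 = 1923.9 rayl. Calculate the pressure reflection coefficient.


Given values:
  Z1 = 1413.8 rayl, Z2 = 1923.9 rayl
Formula: R = (Z2 - Z1) / (Z2 + Z1)
Numerator: Z2 - Z1 = 1923.9 - 1413.8 = 510.1
Denominator: Z2 + Z1 = 1923.9 + 1413.8 = 3337.7
R = 510.1 / 3337.7 = 0.1528

0.1528


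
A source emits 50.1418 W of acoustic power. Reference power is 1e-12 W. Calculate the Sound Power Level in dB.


Given values:
  W = 50.1418 W
  W_ref = 1e-12 W
Formula: SWL = 10 * log10(W / W_ref)
Compute ratio: W / W_ref = 50141800000000
Compute log10: log10(50141800000000) = 13.7002
Multiply: SWL = 10 * 13.7002 = 137.0

137.0 dB


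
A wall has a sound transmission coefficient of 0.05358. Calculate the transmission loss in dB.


Given values:
  tau = 0.05358
Formula: TL = 10 * log10(1 / tau)
Compute 1 / tau = 1 / 0.05358 = 18.6637
Compute log10(18.6637) = 1.270998
TL = 10 * 1.270998 = 12.71

12.71 dB


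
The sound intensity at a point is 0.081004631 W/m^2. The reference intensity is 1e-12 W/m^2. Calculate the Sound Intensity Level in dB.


Given values:
  I = 0.081004631 W/m^2
  I_ref = 1e-12 W/m^2
Formula: SIL = 10 * log10(I / I_ref)
Compute ratio: I / I_ref = 81004631000
Compute log10: log10(81004631000) = 10.90851
Multiply: SIL = 10 * 10.90851 = 109.09

109.09 dB


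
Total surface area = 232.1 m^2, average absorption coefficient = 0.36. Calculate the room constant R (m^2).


Given values:
  S = 232.1 m^2, alpha = 0.36
Formula: R = S * alpha / (1 - alpha)
Numerator: 232.1 * 0.36 = 83.556
Denominator: 1 - 0.36 = 0.64
R = 83.556 / 0.64 = 130.56

130.56 m^2


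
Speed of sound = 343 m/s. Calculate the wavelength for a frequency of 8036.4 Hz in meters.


Given values:
  c = 343 m/s, f = 8036.4 Hz
Formula: lambda = c / f
lambda = 343 / 8036.4
lambda = 0.0427

0.0427 m


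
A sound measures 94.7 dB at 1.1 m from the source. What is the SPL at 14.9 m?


Given values:
  SPL1 = 94.7 dB, r1 = 1.1 m, r2 = 14.9 m
Formula: SPL2 = SPL1 - 20 * log10(r2 / r1)
Compute ratio: r2 / r1 = 14.9 / 1.1 = 13.5455
Compute log10: log10(13.5455) = 1.131795
Compute drop: 20 * 1.131795 = 22.6359
SPL2 = 94.7 - 22.6359 = 72.06

72.06 dB


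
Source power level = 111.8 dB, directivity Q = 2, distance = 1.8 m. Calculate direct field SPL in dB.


Given values:
  Lw = 111.8 dB, Q = 2, r = 1.8 m
Formula: SPL = Lw + 10 * log10(Q / (4 * pi * r^2))
Compute 4 * pi * r^2 = 4 * pi * 1.8^2 = 40.715
Compute Q / denom = 2 / 40.715 = 0.04912195
Compute 10 * log10(0.04912195) = -13.0872
SPL = 111.8 + (-13.0872) = 98.71

98.71 dB


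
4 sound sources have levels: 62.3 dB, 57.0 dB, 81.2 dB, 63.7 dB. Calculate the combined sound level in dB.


Formula: L_total = 10 * log10( sum(10^(Li/10)) )
  Source 1: 10^(62.3/10) = 1698243.6525
  Source 2: 10^(57.0/10) = 501187.2336
  Source 3: 10^(81.2/10) = 131825673.8556
  Source 4: 10^(63.7/10) = 2344228.8153
Sum of linear values = 136369333.557
L_total = 10 * log10(136369333.557) = 81.35

81.35 dB


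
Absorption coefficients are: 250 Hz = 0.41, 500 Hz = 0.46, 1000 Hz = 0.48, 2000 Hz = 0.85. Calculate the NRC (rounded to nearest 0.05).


Given values:
  a_250 = 0.41, a_500 = 0.46
  a_1000 = 0.48, a_2000 = 0.85
Formula: NRC = (a250 + a500 + a1000 + a2000) / 4
Sum = 0.41 + 0.46 + 0.48 + 0.85 = 2.2
NRC = 2.2 / 4 = 0.55
Rounded to nearest 0.05: 0.55

0.55


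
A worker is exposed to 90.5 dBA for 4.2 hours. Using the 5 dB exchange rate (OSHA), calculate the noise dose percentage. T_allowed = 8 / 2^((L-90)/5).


Given values:
  L = 90.5 dBA, T = 4.2 hours
Formula: T_allowed = 8 / 2^((L - 90) / 5)
Compute exponent: (90.5 - 90) / 5 = 0.1
Compute 2^(0.1) = 1.071773
T_allowed = 8 / 1.071773 = 7.464267 hours
Dose = (T / T_allowed) * 100
Dose = (4.2 / 7.464267) * 100 = 56.27

56.27 %


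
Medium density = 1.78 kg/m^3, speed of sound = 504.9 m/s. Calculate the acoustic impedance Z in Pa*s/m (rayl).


Given values:
  rho = 1.78 kg/m^3
  c = 504.9 m/s
Formula: Z = rho * c
Z = 1.78 * 504.9
Z = 898.72

898.72 rayl


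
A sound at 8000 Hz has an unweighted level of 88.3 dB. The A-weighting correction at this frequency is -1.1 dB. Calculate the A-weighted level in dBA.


Given values:
  SPL = 88.3 dB
  A-weighting at 8000 Hz = -1.1 dB
Formula: L_A = SPL + A_weight
L_A = 88.3 + (-1.1)
L_A = 87.2

87.2 dBA


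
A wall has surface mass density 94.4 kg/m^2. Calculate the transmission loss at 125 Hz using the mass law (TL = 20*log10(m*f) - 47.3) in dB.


Given values:
  m = 94.4 kg/m^2, f = 125 Hz
Formula: TL = 20 * log10(m * f) - 47.3
Compute m * f = 94.4 * 125 = 11800.0
Compute log10(11800.0) = 4.071882
Compute 20 * 4.071882 = 81.4376
TL = 81.4376 - 47.3 = 34.14

34.14 dB


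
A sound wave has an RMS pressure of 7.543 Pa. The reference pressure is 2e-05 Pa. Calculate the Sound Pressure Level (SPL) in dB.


Given values:
  p = 7.543 Pa
  p_ref = 2e-05 Pa
Formula: SPL = 20 * log10(p / p_ref)
Compute ratio: p / p_ref = 7.543 / 2e-05 = 377150
Compute log10: log10(377150) = 5.576514
Multiply: SPL = 20 * 5.576514 = 111.53

111.53 dB


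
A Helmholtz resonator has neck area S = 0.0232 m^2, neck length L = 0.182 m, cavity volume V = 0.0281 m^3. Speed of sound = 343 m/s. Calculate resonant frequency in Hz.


Given values:
  S = 0.0232 m^2, L = 0.182 m, V = 0.0281 m^3, c = 343 m/s
Formula: f = (c / (2*pi)) * sqrt(S / (V * L))
Compute V * L = 0.0281 * 0.182 = 0.0051142
Compute S / (V * L) = 0.0232 / 0.0051142 = 4.5364
Compute sqrt(4.5364) = 2.129883
Compute c / (2*pi) = 343 / 6.283185 = 54.590148
f = 54.590148 * 2.129883 = 116.27

116.27 Hz


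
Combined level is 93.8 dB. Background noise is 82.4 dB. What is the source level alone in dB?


Given values:
  L_total = 93.8 dB, L_bg = 82.4 dB
Formula: L_source = 10 * log10(10^(L_total/10) - 10^(L_bg/10))
Convert to linear:
  10^(93.8/10) = 2398832919.0195
  10^(82.4/10) = 173780082.8749
Difference: 2398832919.0195 - 173780082.8749 = 2225052836.1446
L_source = 10 * log10(2225052836.1446) = 93.47

93.47 dB


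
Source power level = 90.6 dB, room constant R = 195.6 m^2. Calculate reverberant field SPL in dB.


Given values:
  Lw = 90.6 dB, R = 195.6 m^2
Formula: SPL = Lw + 10 * log10(4 / R)
Compute 4 / R = 4 / 195.6 = 0.02045
Compute 10 * log10(0.02045) = -16.8931
SPL = 90.6 + (-16.8931) = 73.71

73.71 dB


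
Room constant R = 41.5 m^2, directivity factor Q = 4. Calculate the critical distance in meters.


Given values:
  R = 41.5 m^2, Q = 4
Formula: d_c = 0.141 * sqrt(Q * R)
Compute Q * R = 4 * 41.5 = 166.0
Compute sqrt(166.0) = 12.8841
d_c = 0.141 * 12.8841 = 1.817

1.817 m


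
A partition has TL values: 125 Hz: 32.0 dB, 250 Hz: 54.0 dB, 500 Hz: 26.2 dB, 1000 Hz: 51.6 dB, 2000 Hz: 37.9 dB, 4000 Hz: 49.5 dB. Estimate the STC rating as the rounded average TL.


Given TL values at each frequency:
  125 Hz: 32.0 dB
  250 Hz: 54.0 dB
  500 Hz: 26.2 dB
  1000 Hz: 51.6 dB
  2000 Hz: 37.9 dB
  4000 Hz: 49.5 dB
Formula: STC ~ round(average of TL values)
Sum = 32.0 + 54.0 + 26.2 + 51.6 + 37.9 + 49.5 = 251.2
Average = 251.2 / 6 = 41.87
Rounded: 42

42


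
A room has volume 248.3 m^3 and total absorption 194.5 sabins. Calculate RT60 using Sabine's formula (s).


Given values:
  V = 248.3 m^3
  A = 194.5 sabins
Formula: RT60 = 0.161 * V / A
Numerator: 0.161 * 248.3 = 39.9763
RT60 = 39.9763 / 194.5 = 0.206

0.206 s


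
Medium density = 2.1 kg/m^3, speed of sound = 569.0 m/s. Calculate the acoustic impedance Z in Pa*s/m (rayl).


Given values:
  rho = 2.1 kg/m^3
  c = 569.0 m/s
Formula: Z = rho * c
Z = 2.1 * 569.0
Z = 1194.9

1194.9 rayl


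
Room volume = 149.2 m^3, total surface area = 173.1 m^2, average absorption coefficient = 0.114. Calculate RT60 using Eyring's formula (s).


Given values:
  V = 149.2 m^3, S = 173.1 m^2, alpha = 0.114
Formula: RT60 = 0.161 * V / (-S * ln(1 - alpha))
Compute ln(1 - 0.114) = ln(0.886) = -0.121038
Denominator: -173.1 * -0.121038 = 20.9517
Numerator: 0.161 * 149.2 = 24.0212
RT60 = 24.0212 / 20.9517 = 1.147

1.147 s


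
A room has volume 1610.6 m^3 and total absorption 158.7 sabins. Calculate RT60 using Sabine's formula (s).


Given values:
  V = 1610.6 m^3
  A = 158.7 sabins
Formula: RT60 = 0.161 * V / A
Numerator: 0.161 * 1610.6 = 259.3066
RT60 = 259.3066 / 158.7 = 1.634

1.634 s


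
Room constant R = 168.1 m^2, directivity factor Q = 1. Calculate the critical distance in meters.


Given values:
  R = 168.1 m^2, Q = 1
Formula: d_c = 0.141 * sqrt(Q * R)
Compute Q * R = 1 * 168.1 = 168.1
Compute sqrt(168.1) = 12.9653
d_c = 0.141 * 12.9653 = 1.828

1.828 m


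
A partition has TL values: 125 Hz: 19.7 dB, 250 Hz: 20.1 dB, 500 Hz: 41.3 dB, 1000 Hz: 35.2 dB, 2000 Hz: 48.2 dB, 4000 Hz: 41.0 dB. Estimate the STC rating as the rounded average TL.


Given TL values at each frequency:
  125 Hz: 19.7 dB
  250 Hz: 20.1 dB
  500 Hz: 41.3 dB
  1000 Hz: 35.2 dB
  2000 Hz: 48.2 dB
  4000 Hz: 41.0 dB
Formula: STC ~ round(average of TL values)
Sum = 19.7 + 20.1 + 41.3 + 35.2 + 48.2 + 41.0 = 205.5
Average = 205.5 / 6 = 34.25
Rounded: 34

34


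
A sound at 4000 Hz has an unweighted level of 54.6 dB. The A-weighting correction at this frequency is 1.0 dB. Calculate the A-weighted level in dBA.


Given values:
  SPL = 54.6 dB
  A-weighting at 4000 Hz = 1.0 dB
Formula: L_A = SPL + A_weight
L_A = 54.6 + (1.0)
L_A = 55.6

55.6 dBA


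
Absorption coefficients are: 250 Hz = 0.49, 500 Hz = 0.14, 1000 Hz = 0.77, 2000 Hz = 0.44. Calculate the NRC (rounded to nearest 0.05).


Given values:
  a_250 = 0.49, a_500 = 0.14
  a_1000 = 0.77, a_2000 = 0.44
Formula: NRC = (a250 + a500 + a1000 + a2000) / 4
Sum = 0.49 + 0.14 + 0.77 + 0.44 = 1.84
NRC = 1.84 / 4 = 0.46
Rounded to nearest 0.05: 0.45

0.45


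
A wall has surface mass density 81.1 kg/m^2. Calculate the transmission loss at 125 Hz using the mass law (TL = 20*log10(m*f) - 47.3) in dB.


Given values:
  m = 81.1 kg/m^2, f = 125 Hz
Formula: TL = 20 * log10(m * f) - 47.3
Compute m * f = 81.1 * 125 = 10137.5
Compute log10(10137.5) = 4.005931
Compute 20 * 4.005931 = 80.1186
TL = 80.1186 - 47.3 = 32.82

32.82 dB


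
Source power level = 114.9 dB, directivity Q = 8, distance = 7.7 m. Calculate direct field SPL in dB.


Given values:
  Lw = 114.9 dB, Q = 8, r = 7.7 m
Formula: SPL = Lw + 10 * log10(Q / (4 * pi * r^2))
Compute 4 * pi * r^2 = 4 * pi * 7.7^2 = 745.0601
Compute Q / denom = 8 / 745.0601 = 0.01073739
Compute 10 * log10(0.01073739) = -19.691
SPL = 114.9 + (-19.691) = 95.21

95.21 dB


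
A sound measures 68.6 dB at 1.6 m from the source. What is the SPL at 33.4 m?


Given values:
  SPL1 = 68.6 dB, r1 = 1.6 m, r2 = 33.4 m
Formula: SPL2 = SPL1 - 20 * log10(r2 / r1)
Compute ratio: r2 / r1 = 33.4 / 1.6 = 20.875
Compute log10: log10(20.875) = 1.319626
Compute drop: 20 * 1.319626 = 26.3925
SPL2 = 68.6 - 26.3925 = 42.21

42.21 dB


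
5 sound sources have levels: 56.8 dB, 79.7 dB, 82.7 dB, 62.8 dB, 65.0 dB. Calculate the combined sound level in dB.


Formula: L_total = 10 * log10( sum(10^(Li/10)) )
  Source 1: 10^(56.8/10) = 478630.0923
  Source 2: 10^(79.7/10) = 93325430.0797
  Source 3: 10^(82.7/10) = 186208713.6663
  Source 4: 10^(62.8/10) = 1905460.718
  Source 5: 10^(65.0/10) = 3162277.6602
Sum of linear values = 285080512.2165
L_total = 10 * log10(285080512.2165) = 84.55

84.55 dB


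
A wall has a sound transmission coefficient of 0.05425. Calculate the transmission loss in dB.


Given values:
  tau = 0.05425
Formula: TL = 10 * log10(1 / tau)
Compute 1 / tau = 1 / 0.05425 = 18.4332
Compute log10(18.4332) = 1.265601
TL = 10 * 1.265601 = 12.66

12.66 dB


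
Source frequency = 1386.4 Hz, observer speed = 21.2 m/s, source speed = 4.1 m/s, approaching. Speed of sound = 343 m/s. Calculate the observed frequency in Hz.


Given values:
  f_s = 1386.4 Hz, v_o = 21.2 m/s, v_s = 4.1 m/s
  Direction: approaching
Formula: f_o = f_s * (c + v_o) / (c - v_s)
Numerator: c + v_o = 343 + 21.2 = 364.2
Denominator: c - v_s = 343 - 4.1 = 338.9
f_o = 1386.4 * 364.2 / 338.9 = 1489.9

1489.9 Hz


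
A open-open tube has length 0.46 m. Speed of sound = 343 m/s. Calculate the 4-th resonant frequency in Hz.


Given values:
  Tube type: open-open, L = 0.46 m, c = 343 m/s, n = 4
Formula: f_n = n * c / (2 * L)
Compute 2 * L = 2 * 0.46 = 0.92
f = 4 * 343 / 0.92
f = 1491.3

1491.3 Hz


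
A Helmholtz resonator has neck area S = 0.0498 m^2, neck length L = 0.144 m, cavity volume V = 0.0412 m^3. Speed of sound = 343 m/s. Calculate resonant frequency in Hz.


Given values:
  S = 0.0498 m^2, L = 0.144 m, V = 0.0412 m^3, c = 343 m/s
Formula: f = (c / (2*pi)) * sqrt(S / (V * L))
Compute V * L = 0.0412 * 0.144 = 0.0059328
Compute S / (V * L) = 0.0498 / 0.0059328 = 8.394
Compute sqrt(8.394) = 2.89724
Compute c / (2*pi) = 343 / 6.283185 = 54.590148
f = 54.590148 * 2.89724 = 158.16

158.16 Hz


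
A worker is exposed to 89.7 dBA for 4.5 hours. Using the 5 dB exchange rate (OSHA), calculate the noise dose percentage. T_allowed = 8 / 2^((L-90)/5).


Given values:
  L = 89.7 dBA, T = 4.5 hours
Formula: T_allowed = 8 / 2^((L - 90) / 5)
Compute exponent: (89.7 - 90) / 5 = -0.06
Compute 2^(-0.06) = 0.959264
T_allowed = 8 / 0.959264 = 8.339727 hours
Dose = (T / T_allowed) * 100
Dose = (4.5 / 8.339727) * 100 = 53.96

53.96 %


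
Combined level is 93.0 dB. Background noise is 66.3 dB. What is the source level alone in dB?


Given values:
  L_total = 93.0 dB, L_bg = 66.3 dB
Formula: L_source = 10 * log10(10^(L_total/10) - 10^(L_bg/10))
Convert to linear:
  10^(93.0/10) = 1995262314.9689
  10^(66.3/10) = 4265795.188
Difference: 1995262314.9689 - 4265795.188 = 1990996519.7809
L_source = 10 * log10(1990996519.7809) = 92.99

92.99 dB


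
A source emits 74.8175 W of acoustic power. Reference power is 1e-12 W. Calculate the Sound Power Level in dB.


Given values:
  W = 74.8175 W
  W_ref = 1e-12 W
Formula: SWL = 10 * log10(W / W_ref)
Compute ratio: W / W_ref = 74817500000000
Compute log10: log10(74817500000000) = 13.874003
Multiply: SWL = 10 * 13.874003 = 138.74

138.74 dB


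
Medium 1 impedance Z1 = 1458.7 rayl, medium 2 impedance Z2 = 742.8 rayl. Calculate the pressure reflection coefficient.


Given values:
  Z1 = 1458.7 rayl, Z2 = 742.8 rayl
Formula: R = (Z2 - Z1) / (Z2 + Z1)
Numerator: Z2 - Z1 = 742.8 - 1458.7 = -715.9
Denominator: Z2 + Z1 = 742.8 + 1458.7 = 2201.5
R = -715.9 / 2201.5 = -0.3252

-0.3252


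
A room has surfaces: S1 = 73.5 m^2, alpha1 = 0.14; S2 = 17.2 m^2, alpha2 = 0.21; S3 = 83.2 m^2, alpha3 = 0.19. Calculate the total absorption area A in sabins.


Given surfaces:
  Surface 1: 73.5 * 0.14 = 10.29
  Surface 2: 17.2 * 0.21 = 3.612
  Surface 3: 83.2 * 0.19 = 15.808
Formula: A = sum(Si * alpha_i)
A = 10.29 + 3.612 + 15.808
A = 29.71

29.71 sabins


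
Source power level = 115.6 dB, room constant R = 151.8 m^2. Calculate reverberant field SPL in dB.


Given values:
  Lw = 115.6 dB, R = 151.8 m^2
Formula: SPL = Lw + 10 * log10(4 / R)
Compute 4 / R = 4 / 151.8 = 0.02635
Compute 10 * log10(0.02635) = -15.7922
SPL = 115.6 + (-15.7922) = 99.81

99.81 dB


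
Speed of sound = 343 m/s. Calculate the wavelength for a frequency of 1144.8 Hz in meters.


Given values:
  c = 343 m/s, f = 1144.8 Hz
Formula: lambda = c / f
lambda = 343 / 1144.8
lambda = 0.2996

0.2996 m


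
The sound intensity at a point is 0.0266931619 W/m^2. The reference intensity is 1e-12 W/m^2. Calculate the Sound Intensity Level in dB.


Given values:
  I = 0.0266931619 W/m^2
  I_ref = 1e-12 W/m^2
Formula: SIL = 10 * log10(I / I_ref)
Compute ratio: I / I_ref = 26693161900
Compute log10: log10(26693161900) = 10.4264
Multiply: SIL = 10 * 10.4264 = 104.26

104.26 dB


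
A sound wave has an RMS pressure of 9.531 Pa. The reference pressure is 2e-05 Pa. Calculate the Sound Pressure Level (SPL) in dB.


Given values:
  p = 9.531 Pa
  p_ref = 2e-05 Pa
Formula: SPL = 20 * log10(p / p_ref)
Compute ratio: p / p_ref = 9.531 / 2e-05 = 476550
Compute log10: log10(476550) = 5.678108
Multiply: SPL = 20 * 5.678108 = 113.56

113.56 dB


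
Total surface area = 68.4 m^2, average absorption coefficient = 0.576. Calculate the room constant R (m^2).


Given values:
  S = 68.4 m^2, alpha = 0.576
Formula: R = S * alpha / (1 - alpha)
Numerator: 68.4 * 0.576 = 39.3984
Denominator: 1 - 0.576 = 0.424
R = 39.3984 / 0.424 = 92.92

92.92 m^2


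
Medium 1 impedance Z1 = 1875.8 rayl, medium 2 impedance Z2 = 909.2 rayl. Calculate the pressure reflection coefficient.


Given values:
  Z1 = 1875.8 rayl, Z2 = 909.2 rayl
Formula: R = (Z2 - Z1) / (Z2 + Z1)
Numerator: Z2 - Z1 = 909.2 - 1875.8 = -966.6
Denominator: Z2 + Z1 = 909.2 + 1875.8 = 2785.0
R = -966.6 / 2785.0 = -0.3471

-0.3471


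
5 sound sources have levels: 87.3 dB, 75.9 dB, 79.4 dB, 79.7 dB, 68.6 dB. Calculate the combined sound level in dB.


Formula: L_total = 10 * log10( sum(10^(Li/10)) )
  Source 1: 10^(87.3/10) = 537031796.3703
  Source 2: 10^(75.9/10) = 38904514.4994
  Source 3: 10^(79.4/10) = 87096358.9956
  Source 4: 10^(79.7/10) = 93325430.0797
  Source 5: 10^(68.6/10) = 7244359.6007
Sum of linear values = 763602459.5457
L_total = 10 * log10(763602459.5457) = 88.83

88.83 dB


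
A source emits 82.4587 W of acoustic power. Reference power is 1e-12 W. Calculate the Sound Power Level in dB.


Given values:
  W = 82.4587 W
  W_ref = 1e-12 W
Formula: SWL = 10 * log10(W / W_ref)
Compute ratio: W / W_ref = 82458700000000
Compute log10: log10(82458700000000) = 13.916236
Multiply: SWL = 10 * 13.916236 = 139.16

139.16 dB


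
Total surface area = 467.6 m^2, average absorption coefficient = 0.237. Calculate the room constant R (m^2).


Given values:
  S = 467.6 m^2, alpha = 0.237
Formula: R = S * alpha / (1 - alpha)
Numerator: 467.6 * 0.237 = 110.8212
Denominator: 1 - 0.237 = 0.763
R = 110.8212 / 0.763 = 145.24

145.24 m^2


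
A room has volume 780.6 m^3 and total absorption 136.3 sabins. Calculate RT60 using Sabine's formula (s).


Given values:
  V = 780.6 m^3
  A = 136.3 sabins
Formula: RT60 = 0.161 * V / A
Numerator: 0.161 * 780.6 = 125.6766
RT60 = 125.6766 / 136.3 = 0.922

0.922 s


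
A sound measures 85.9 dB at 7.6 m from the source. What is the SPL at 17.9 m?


Given values:
  SPL1 = 85.9 dB, r1 = 7.6 m, r2 = 17.9 m
Formula: SPL2 = SPL1 - 20 * log10(r2 / r1)
Compute ratio: r2 / r1 = 17.9 / 7.6 = 2.3553
Compute log10: log10(2.3553) = 0.372046
Compute drop: 20 * 0.372046 = 7.4409
SPL2 = 85.9 - 7.4409 = 78.46

78.46 dB


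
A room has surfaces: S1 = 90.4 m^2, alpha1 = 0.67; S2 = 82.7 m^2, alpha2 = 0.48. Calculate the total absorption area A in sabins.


Given surfaces:
  Surface 1: 90.4 * 0.67 = 60.568
  Surface 2: 82.7 * 0.48 = 39.696
Formula: A = sum(Si * alpha_i)
A = 60.568 + 39.696
A = 100.26

100.26 sabins


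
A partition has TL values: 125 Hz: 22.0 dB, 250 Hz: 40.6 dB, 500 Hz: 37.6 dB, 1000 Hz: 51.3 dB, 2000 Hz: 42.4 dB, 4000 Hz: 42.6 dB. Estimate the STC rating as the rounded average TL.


Given TL values at each frequency:
  125 Hz: 22.0 dB
  250 Hz: 40.6 dB
  500 Hz: 37.6 dB
  1000 Hz: 51.3 dB
  2000 Hz: 42.4 dB
  4000 Hz: 42.6 dB
Formula: STC ~ round(average of TL values)
Sum = 22.0 + 40.6 + 37.6 + 51.3 + 42.4 + 42.6 = 236.5
Average = 236.5 / 6 = 39.42
Rounded: 39

39


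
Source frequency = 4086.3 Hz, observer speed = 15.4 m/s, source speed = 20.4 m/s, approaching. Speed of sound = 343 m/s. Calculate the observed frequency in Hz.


Given values:
  f_s = 4086.3 Hz, v_o = 15.4 m/s, v_s = 20.4 m/s
  Direction: approaching
Formula: f_o = f_s * (c + v_o) / (c - v_s)
Numerator: c + v_o = 343 + 15.4 = 358.4
Denominator: c - v_s = 343 - 20.4 = 322.6
f_o = 4086.3 * 358.4 / 322.6 = 4539.77

4539.77 Hz


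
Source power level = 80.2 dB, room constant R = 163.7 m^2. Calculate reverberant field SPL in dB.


Given values:
  Lw = 80.2 dB, R = 163.7 m^2
Formula: SPL = Lw + 10 * log10(4 / R)
Compute 4 / R = 4 / 163.7 = 0.024435
Compute 10 * log10(0.024435) = -16.1199
SPL = 80.2 + (-16.1199) = 64.08

64.08 dB


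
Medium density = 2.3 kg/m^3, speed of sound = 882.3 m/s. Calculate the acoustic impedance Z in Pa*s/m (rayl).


Given values:
  rho = 2.3 kg/m^3
  c = 882.3 m/s
Formula: Z = rho * c
Z = 2.3 * 882.3
Z = 2029.29

2029.29 rayl


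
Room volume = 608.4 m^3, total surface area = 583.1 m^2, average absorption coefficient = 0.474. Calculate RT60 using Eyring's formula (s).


Given values:
  V = 608.4 m^3, S = 583.1 m^2, alpha = 0.474
Formula: RT60 = 0.161 * V / (-S * ln(1 - alpha))
Compute ln(1 - 0.474) = ln(0.526) = -0.642454
Denominator: -583.1 * -0.642454 = 374.6149
Numerator: 0.161 * 608.4 = 97.9524
RT60 = 97.9524 / 374.6149 = 0.261

0.261 s


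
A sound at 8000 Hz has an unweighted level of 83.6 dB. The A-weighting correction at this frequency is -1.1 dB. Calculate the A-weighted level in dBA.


Given values:
  SPL = 83.6 dB
  A-weighting at 8000 Hz = -1.1 dB
Formula: L_A = SPL + A_weight
L_A = 83.6 + (-1.1)
L_A = 82.5

82.5 dBA


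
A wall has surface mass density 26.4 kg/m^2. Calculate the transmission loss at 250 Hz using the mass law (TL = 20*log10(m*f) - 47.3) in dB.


Given values:
  m = 26.4 kg/m^2, f = 250 Hz
Formula: TL = 20 * log10(m * f) - 47.3
Compute m * f = 26.4 * 250 = 6600.0
Compute log10(6600.0) = 3.819544
Compute 20 * 3.819544 = 76.3909
TL = 76.3909 - 47.3 = 29.09

29.09 dB


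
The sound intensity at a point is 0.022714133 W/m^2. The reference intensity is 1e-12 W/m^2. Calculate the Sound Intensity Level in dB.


Given values:
  I = 0.022714133 W/m^2
  I_ref = 1e-12 W/m^2
Formula: SIL = 10 * log10(I / I_ref)
Compute ratio: I / I_ref = 22714133000
Compute log10: log10(22714133000) = 10.356296
Multiply: SIL = 10 * 10.356296 = 103.56

103.56 dB


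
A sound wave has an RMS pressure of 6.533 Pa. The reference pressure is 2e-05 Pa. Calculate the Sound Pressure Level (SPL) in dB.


Given values:
  p = 6.533 Pa
  p_ref = 2e-05 Pa
Formula: SPL = 20 * log10(p / p_ref)
Compute ratio: p / p_ref = 6.533 / 2e-05 = 326650
Compute log10: log10(326650) = 5.514083
Multiply: SPL = 20 * 5.514083 = 110.28

110.28 dB


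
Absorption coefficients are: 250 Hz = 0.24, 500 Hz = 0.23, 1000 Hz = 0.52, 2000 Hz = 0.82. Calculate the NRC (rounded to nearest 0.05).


Given values:
  a_250 = 0.24, a_500 = 0.23
  a_1000 = 0.52, a_2000 = 0.82
Formula: NRC = (a250 + a500 + a1000 + a2000) / 4
Sum = 0.24 + 0.23 + 0.52 + 0.82 = 1.81
NRC = 1.81 / 4 = 0.4525
Rounded to nearest 0.05: 0.45

0.45


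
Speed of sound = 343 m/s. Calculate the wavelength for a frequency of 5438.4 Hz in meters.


Given values:
  c = 343 m/s, f = 5438.4 Hz
Formula: lambda = c / f
lambda = 343 / 5438.4
lambda = 0.0631

0.0631 m


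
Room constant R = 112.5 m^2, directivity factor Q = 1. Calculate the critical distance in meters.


Given values:
  R = 112.5 m^2, Q = 1
Formula: d_c = 0.141 * sqrt(Q * R)
Compute Q * R = 1 * 112.5 = 112.5
Compute sqrt(112.5) = 10.6066
d_c = 0.141 * 10.6066 = 1.496

1.496 m


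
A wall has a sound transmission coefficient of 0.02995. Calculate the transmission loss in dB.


Given values:
  tau = 0.02995
Formula: TL = 10 * log10(1 / tau)
Compute 1 / tau = 1 / 0.02995 = 33.389
Compute log10(33.389) = 1.523603
TL = 10 * 1.523603 = 15.24

15.24 dB


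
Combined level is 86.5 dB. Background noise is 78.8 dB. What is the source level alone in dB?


Given values:
  L_total = 86.5 dB, L_bg = 78.8 dB
Formula: L_source = 10 * log10(10^(L_total/10) - 10^(L_bg/10))
Convert to linear:
  10^(86.5/10) = 446683592.151
  10^(78.8/10) = 75857757.5029
Difference: 446683592.151 - 75857757.5029 = 370825834.6481
L_source = 10 * log10(370825834.6481) = 85.69

85.69 dB


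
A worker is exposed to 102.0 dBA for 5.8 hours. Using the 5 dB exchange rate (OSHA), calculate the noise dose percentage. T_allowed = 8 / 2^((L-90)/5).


Given values:
  L = 102.0 dBA, T = 5.8 hours
Formula: T_allowed = 8 / 2^((L - 90) / 5)
Compute exponent: (102.0 - 90) / 5 = 2.4
Compute 2^(2.4) = 5.278032
T_allowed = 8 / 5.278032 = 1.515716 hours
Dose = (T / T_allowed) * 100
Dose = (5.8 / 1.515716) * 100 = 382.66

382.66 %


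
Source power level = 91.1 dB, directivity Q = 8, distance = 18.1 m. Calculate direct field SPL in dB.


Given values:
  Lw = 91.1 dB, Q = 8, r = 18.1 m
Formula: SPL = Lw + 10 * log10(Q / (4 * pi * r^2))
Compute 4 * pi * r^2 = 4 * pi * 18.1^2 = 4116.8687
Compute Q / denom = 8 / 4116.8687 = 0.00194322
Compute 10 * log10(0.00194322) = -27.1148
SPL = 91.1 + (-27.1148) = 63.99

63.99 dB


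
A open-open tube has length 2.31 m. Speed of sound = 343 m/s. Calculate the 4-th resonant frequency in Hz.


Given values:
  Tube type: open-open, L = 2.31 m, c = 343 m/s, n = 4
Formula: f_n = n * c / (2 * L)
Compute 2 * L = 2 * 2.31 = 4.62
f = 4 * 343 / 4.62
f = 296.97

296.97 Hz


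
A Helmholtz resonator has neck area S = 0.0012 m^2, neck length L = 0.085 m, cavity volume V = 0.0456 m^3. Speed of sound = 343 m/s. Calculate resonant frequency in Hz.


Given values:
  S = 0.0012 m^2, L = 0.085 m, V = 0.0456 m^3, c = 343 m/s
Formula: f = (c / (2*pi)) * sqrt(S / (V * L))
Compute V * L = 0.0456 * 0.085 = 0.003876
Compute S / (V * L) = 0.0012 / 0.003876 = 0.3096
Compute sqrt(0.3096) = 0.556417
Compute c / (2*pi) = 343 / 6.283185 = 54.590148
f = 54.590148 * 0.556417 = 30.37

30.37 Hz


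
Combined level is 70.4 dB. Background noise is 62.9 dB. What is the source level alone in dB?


Given values:
  L_total = 70.4 dB, L_bg = 62.9 dB
Formula: L_source = 10 * log10(10^(L_total/10) - 10^(L_bg/10))
Convert to linear:
  10^(70.4/10) = 10964781.9614
  10^(62.9/10) = 1949844.5998
Difference: 10964781.9614 - 1949844.5998 = 9014937.3616
L_source = 10 * log10(9014937.3616) = 69.55

69.55 dB


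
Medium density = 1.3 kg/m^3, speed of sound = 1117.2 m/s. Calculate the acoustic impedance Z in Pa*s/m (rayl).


Given values:
  rho = 1.3 kg/m^3
  c = 1117.2 m/s
Formula: Z = rho * c
Z = 1.3 * 1117.2
Z = 1452.36

1452.36 rayl


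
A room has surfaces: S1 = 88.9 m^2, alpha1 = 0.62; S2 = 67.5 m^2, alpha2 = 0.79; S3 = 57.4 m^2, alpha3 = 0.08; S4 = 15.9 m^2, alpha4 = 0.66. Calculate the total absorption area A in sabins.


Given surfaces:
  Surface 1: 88.9 * 0.62 = 55.118
  Surface 2: 67.5 * 0.79 = 53.325
  Surface 3: 57.4 * 0.08 = 4.592
  Surface 4: 15.9 * 0.66 = 10.494
Formula: A = sum(Si * alpha_i)
A = 55.118 + 53.325 + 4.592 + 10.494
A = 123.53

123.53 sabins


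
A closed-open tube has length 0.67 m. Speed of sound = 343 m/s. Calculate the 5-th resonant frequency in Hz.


Given values:
  Tube type: closed-open, L = 0.67 m, c = 343 m/s, n = 5
Formula: f_n = (2n - 1) * c / (4 * L)
Compute 2n - 1 = 2*5 - 1 = 9
Compute 4 * L = 4 * 0.67 = 2.68
f = 9 * 343 / 2.68
f = 1151.87

1151.87 Hz


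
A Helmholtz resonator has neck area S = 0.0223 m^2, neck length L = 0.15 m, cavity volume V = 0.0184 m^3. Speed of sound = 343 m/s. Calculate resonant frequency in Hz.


Given values:
  S = 0.0223 m^2, L = 0.15 m, V = 0.0184 m^3, c = 343 m/s
Formula: f = (c / (2*pi)) * sqrt(S / (V * L))
Compute V * L = 0.0184 * 0.15 = 0.00276
Compute S / (V * L) = 0.0223 / 0.00276 = 8.0797
Compute sqrt(8.0797) = 2.842481
Compute c / (2*pi) = 343 / 6.283185 = 54.590148
f = 54.590148 * 2.842481 = 155.17

155.17 Hz


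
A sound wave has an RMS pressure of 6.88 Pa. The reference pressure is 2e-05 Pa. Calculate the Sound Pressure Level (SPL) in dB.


Given values:
  p = 6.88 Pa
  p_ref = 2e-05 Pa
Formula: SPL = 20 * log10(p / p_ref)
Compute ratio: p / p_ref = 6.88 / 2e-05 = 344000
Compute log10: log10(344000) = 5.536558
Multiply: SPL = 20 * 5.536558 = 110.73

110.73 dB


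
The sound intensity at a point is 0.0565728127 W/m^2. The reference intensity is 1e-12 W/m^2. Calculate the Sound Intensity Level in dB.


Given values:
  I = 0.0565728127 W/m^2
  I_ref = 1e-12 W/m^2
Formula: SIL = 10 * log10(I / I_ref)
Compute ratio: I / I_ref = 56572812700
Compute log10: log10(56572812700) = 10.752608
Multiply: SIL = 10 * 10.752608 = 107.53

107.53 dB


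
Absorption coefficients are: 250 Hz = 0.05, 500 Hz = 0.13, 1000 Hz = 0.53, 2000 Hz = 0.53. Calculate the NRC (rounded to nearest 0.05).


Given values:
  a_250 = 0.05, a_500 = 0.13
  a_1000 = 0.53, a_2000 = 0.53
Formula: NRC = (a250 + a500 + a1000 + a2000) / 4
Sum = 0.05 + 0.13 + 0.53 + 0.53 = 1.24
NRC = 1.24 / 4 = 0.31
Rounded to nearest 0.05: 0.3

0.3


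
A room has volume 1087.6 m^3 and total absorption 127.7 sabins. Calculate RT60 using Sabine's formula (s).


Given values:
  V = 1087.6 m^3
  A = 127.7 sabins
Formula: RT60 = 0.161 * V / A
Numerator: 0.161 * 1087.6 = 175.1036
RT60 = 175.1036 / 127.7 = 1.371

1.371 s


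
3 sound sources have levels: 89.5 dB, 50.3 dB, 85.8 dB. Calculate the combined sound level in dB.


Formula: L_total = 10 * log10( sum(10^(Li/10)) )
  Source 1: 10^(89.5/10) = 891250938.1337
  Source 2: 10^(50.3/10) = 107151.9305
  Source 3: 10^(85.8/10) = 380189396.3206
Sum of linear values = 1271547486.3848
L_total = 10 * log10(1271547486.3848) = 91.04

91.04 dB


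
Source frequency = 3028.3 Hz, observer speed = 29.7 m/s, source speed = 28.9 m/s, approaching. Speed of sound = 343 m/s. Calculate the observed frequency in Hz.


Given values:
  f_s = 3028.3 Hz, v_o = 29.7 m/s, v_s = 28.9 m/s
  Direction: approaching
Formula: f_o = f_s * (c + v_o) / (c - v_s)
Numerator: c + v_o = 343 + 29.7 = 372.7
Denominator: c - v_s = 343 - 28.9 = 314.1
f_o = 3028.3 * 372.7 / 314.1 = 3593.27

3593.27 Hz


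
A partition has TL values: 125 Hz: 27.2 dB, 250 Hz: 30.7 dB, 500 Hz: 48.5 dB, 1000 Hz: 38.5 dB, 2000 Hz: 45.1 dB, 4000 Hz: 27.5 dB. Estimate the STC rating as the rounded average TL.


Given TL values at each frequency:
  125 Hz: 27.2 dB
  250 Hz: 30.7 dB
  500 Hz: 48.5 dB
  1000 Hz: 38.5 dB
  2000 Hz: 45.1 dB
  4000 Hz: 27.5 dB
Formula: STC ~ round(average of TL values)
Sum = 27.2 + 30.7 + 48.5 + 38.5 + 45.1 + 27.5 = 217.5
Average = 217.5 / 6 = 36.25
Rounded: 36

36


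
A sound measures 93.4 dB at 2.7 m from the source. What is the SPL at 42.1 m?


Given values:
  SPL1 = 93.4 dB, r1 = 2.7 m, r2 = 42.1 m
Formula: SPL2 = SPL1 - 20 * log10(r2 / r1)
Compute ratio: r2 / r1 = 42.1 / 2.7 = 15.5926
Compute log10: log10(15.5926) = 1.192919
Compute drop: 20 * 1.192919 = 23.8584
SPL2 = 93.4 - 23.8584 = 69.54

69.54 dB


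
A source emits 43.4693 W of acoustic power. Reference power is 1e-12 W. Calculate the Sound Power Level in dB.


Given values:
  W = 43.4693 W
  W_ref = 1e-12 W
Formula: SWL = 10 * log10(W / W_ref)
Compute ratio: W / W_ref = 43469300000000
Compute log10: log10(43469300000000) = 13.638183
Multiply: SWL = 10 * 13.638183 = 136.38

136.38 dB


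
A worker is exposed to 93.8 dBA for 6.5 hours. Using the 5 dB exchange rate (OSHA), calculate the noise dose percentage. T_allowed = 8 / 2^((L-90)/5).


Given values:
  L = 93.8 dBA, T = 6.5 hours
Formula: T_allowed = 8 / 2^((L - 90) / 5)
Compute exponent: (93.8 - 90) / 5 = 0.76
Compute 2^(0.76) = 1.693491
T_allowed = 8 / 1.693491 = 4.72397 hours
Dose = (T / T_allowed) * 100
Dose = (6.5 / 4.72397) * 100 = 137.6

137.6 %


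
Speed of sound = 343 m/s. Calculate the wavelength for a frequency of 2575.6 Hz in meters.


Given values:
  c = 343 m/s, f = 2575.6 Hz
Formula: lambda = c / f
lambda = 343 / 2575.6
lambda = 0.1332

0.1332 m


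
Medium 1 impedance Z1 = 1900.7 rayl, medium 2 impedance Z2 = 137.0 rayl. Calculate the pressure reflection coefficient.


Given values:
  Z1 = 1900.7 rayl, Z2 = 137.0 rayl
Formula: R = (Z2 - Z1) / (Z2 + Z1)
Numerator: Z2 - Z1 = 137.0 - 1900.7 = -1763.7
Denominator: Z2 + Z1 = 137.0 + 1900.7 = 2037.7
R = -1763.7 / 2037.7 = -0.8655

-0.8655


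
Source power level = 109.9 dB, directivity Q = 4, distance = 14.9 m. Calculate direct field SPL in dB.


Given values:
  Lw = 109.9 dB, Q = 4, r = 14.9 m
Formula: SPL = Lw + 10 * log10(Q / (4 * pi * r^2))
Compute 4 * pi * r^2 = 4 * pi * 14.9^2 = 2789.8599
Compute Q / denom = 4 / 2789.8599 = 0.00143376
Compute 10 * log10(0.00143376) = -28.4352
SPL = 109.9 + (-28.4352) = 81.46

81.46 dB


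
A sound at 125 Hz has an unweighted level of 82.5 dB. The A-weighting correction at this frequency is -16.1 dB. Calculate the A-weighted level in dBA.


Given values:
  SPL = 82.5 dB
  A-weighting at 125 Hz = -16.1 dB
Formula: L_A = SPL + A_weight
L_A = 82.5 + (-16.1)
L_A = 66.4

66.4 dBA


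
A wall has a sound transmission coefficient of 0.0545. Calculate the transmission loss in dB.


Given values:
  tau = 0.0545
Formula: TL = 10 * log10(1 / tau)
Compute 1 / tau = 1 / 0.0545 = 18.3486
Compute log10(18.3486) = 1.263603
TL = 10 * 1.263603 = 12.64

12.64 dB


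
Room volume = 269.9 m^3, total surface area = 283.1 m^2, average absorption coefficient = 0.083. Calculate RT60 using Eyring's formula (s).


Given values:
  V = 269.9 m^3, S = 283.1 m^2, alpha = 0.083
Formula: RT60 = 0.161 * V / (-S * ln(1 - alpha))
Compute ln(1 - 0.083) = ln(0.917) = -0.086648
Denominator: -283.1 * -0.086648 = 24.53
Numerator: 0.161 * 269.9 = 43.4539
RT60 = 43.4539 / 24.53 = 1.771

1.771 s


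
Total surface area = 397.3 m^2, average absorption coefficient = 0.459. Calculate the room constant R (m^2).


Given values:
  S = 397.3 m^2, alpha = 0.459
Formula: R = S * alpha / (1 - alpha)
Numerator: 397.3 * 0.459 = 182.3607
Denominator: 1 - 0.459 = 0.541
R = 182.3607 / 0.541 = 337.08

337.08 m^2


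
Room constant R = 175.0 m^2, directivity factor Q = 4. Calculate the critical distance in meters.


Given values:
  R = 175.0 m^2, Q = 4
Formula: d_c = 0.141 * sqrt(Q * R)
Compute Q * R = 4 * 175.0 = 700.0
Compute sqrt(700.0) = 26.4575
d_c = 0.141 * 26.4575 = 3.731

3.731 m


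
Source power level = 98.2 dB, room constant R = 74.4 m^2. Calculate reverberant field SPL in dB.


Given values:
  Lw = 98.2 dB, R = 74.4 m^2
Formula: SPL = Lw + 10 * log10(4 / R)
Compute 4 / R = 4 / 74.4 = 0.053763
Compute 10 * log10(0.053763) = -12.6952
SPL = 98.2 + (-12.6952) = 85.5

85.5 dB


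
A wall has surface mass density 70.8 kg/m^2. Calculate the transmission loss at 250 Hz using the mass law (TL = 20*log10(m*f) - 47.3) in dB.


Given values:
  m = 70.8 kg/m^2, f = 250 Hz
Formula: TL = 20 * log10(m * f) - 47.3
Compute m * f = 70.8 * 250 = 17700.0
Compute log10(17700.0) = 4.247973
Compute 20 * 4.247973 = 84.9595
TL = 84.9595 - 47.3 = 37.66

37.66 dB


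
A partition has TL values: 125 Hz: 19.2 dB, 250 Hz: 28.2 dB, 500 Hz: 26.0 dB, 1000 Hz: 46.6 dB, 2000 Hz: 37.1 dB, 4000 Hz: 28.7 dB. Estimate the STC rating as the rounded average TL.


Given TL values at each frequency:
  125 Hz: 19.2 dB
  250 Hz: 28.2 dB
  500 Hz: 26.0 dB
  1000 Hz: 46.6 dB
  2000 Hz: 37.1 dB
  4000 Hz: 28.7 dB
Formula: STC ~ round(average of TL values)
Sum = 19.2 + 28.2 + 26.0 + 46.6 + 37.1 + 28.7 = 185.8
Average = 185.8 / 6 = 30.97
Rounded: 31

31


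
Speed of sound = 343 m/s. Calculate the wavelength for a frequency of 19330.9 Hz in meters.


Given values:
  c = 343 m/s, f = 19330.9 Hz
Formula: lambda = c / f
lambda = 343 / 19330.9
lambda = 0.0177

0.0177 m


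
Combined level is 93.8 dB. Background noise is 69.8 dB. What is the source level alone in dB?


Given values:
  L_total = 93.8 dB, L_bg = 69.8 dB
Formula: L_source = 10 * log10(10^(L_total/10) - 10^(L_bg/10))
Convert to linear:
  10^(93.8/10) = 2398832919.0195
  10^(69.8/10) = 9549925.8602
Difference: 2398832919.0195 - 9549925.8602 = 2389282993.1593
L_source = 10 * log10(2389282993.1593) = 93.78

93.78 dB


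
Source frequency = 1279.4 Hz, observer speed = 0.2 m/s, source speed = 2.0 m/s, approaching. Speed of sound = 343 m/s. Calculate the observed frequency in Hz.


Given values:
  f_s = 1279.4 Hz, v_o = 0.2 m/s, v_s = 2.0 m/s
  Direction: approaching
Formula: f_o = f_s * (c + v_o) / (c - v_s)
Numerator: c + v_o = 343 + 0.2 = 343.2
Denominator: c - v_s = 343 - 2.0 = 341.0
f_o = 1279.4 * 343.2 / 341.0 = 1287.65

1287.65 Hz


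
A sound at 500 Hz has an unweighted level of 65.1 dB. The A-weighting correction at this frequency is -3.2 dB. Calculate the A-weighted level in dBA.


Given values:
  SPL = 65.1 dB
  A-weighting at 500 Hz = -3.2 dB
Formula: L_A = SPL + A_weight
L_A = 65.1 + (-3.2)
L_A = 61.9

61.9 dBA


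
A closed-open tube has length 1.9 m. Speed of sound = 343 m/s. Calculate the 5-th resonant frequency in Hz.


Given values:
  Tube type: closed-open, L = 1.9 m, c = 343 m/s, n = 5
Formula: f_n = (2n - 1) * c / (4 * L)
Compute 2n - 1 = 2*5 - 1 = 9
Compute 4 * L = 4 * 1.9 = 7.6
f = 9 * 343 / 7.6
f = 406.18

406.18 Hz


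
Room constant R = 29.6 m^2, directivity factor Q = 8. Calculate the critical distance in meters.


Given values:
  R = 29.6 m^2, Q = 8
Formula: d_c = 0.141 * sqrt(Q * R)
Compute Q * R = 8 * 29.6 = 236.8
Compute sqrt(236.8) = 15.3883
d_c = 0.141 * 15.3883 = 2.17

2.17 m


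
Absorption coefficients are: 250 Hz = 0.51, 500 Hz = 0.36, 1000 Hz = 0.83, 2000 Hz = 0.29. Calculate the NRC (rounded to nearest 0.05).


Given values:
  a_250 = 0.51, a_500 = 0.36
  a_1000 = 0.83, a_2000 = 0.29
Formula: NRC = (a250 + a500 + a1000 + a2000) / 4
Sum = 0.51 + 0.36 + 0.83 + 0.29 = 1.99
NRC = 1.99 / 4 = 0.4975
Rounded to nearest 0.05: 0.5

0.5


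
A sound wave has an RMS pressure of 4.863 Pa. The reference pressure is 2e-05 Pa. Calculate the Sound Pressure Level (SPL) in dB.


Given values:
  p = 4.863 Pa
  p_ref = 2e-05 Pa
Formula: SPL = 20 * log10(p / p_ref)
Compute ratio: p / p_ref = 4.863 / 2e-05 = 243150
Compute log10: log10(243150) = 5.385874
Multiply: SPL = 20 * 5.385874 = 107.72

107.72 dB


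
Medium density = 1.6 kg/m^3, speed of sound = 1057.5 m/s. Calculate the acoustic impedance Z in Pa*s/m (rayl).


Given values:
  rho = 1.6 kg/m^3
  c = 1057.5 m/s
Formula: Z = rho * c
Z = 1.6 * 1057.5
Z = 1692.0

1692.0 rayl


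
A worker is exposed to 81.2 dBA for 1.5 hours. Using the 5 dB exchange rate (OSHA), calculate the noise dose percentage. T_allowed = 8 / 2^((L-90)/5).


Given values:
  L = 81.2 dBA, T = 1.5 hours
Formula: T_allowed = 8 / 2^((L - 90) / 5)
Compute exponent: (81.2 - 90) / 5 = -1.76
Compute 2^(-1.76) = 0.295248
T_allowed = 8 / 0.295248 = 27.095865 hours
Dose = (T / T_allowed) * 100
Dose = (1.5 / 27.095865) * 100 = 5.54

5.54 %


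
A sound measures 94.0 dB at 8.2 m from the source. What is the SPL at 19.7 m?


Given values:
  SPL1 = 94.0 dB, r1 = 8.2 m, r2 = 19.7 m
Formula: SPL2 = SPL1 - 20 * log10(r2 / r1)
Compute ratio: r2 / r1 = 19.7 / 8.2 = 2.4024
Compute log10: log10(2.4024) = 0.380645
Compute drop: 20 * 0.380645 = 7.6129
SPL2 = 94.0 - 7.6129 = 86.39

86.39 dB


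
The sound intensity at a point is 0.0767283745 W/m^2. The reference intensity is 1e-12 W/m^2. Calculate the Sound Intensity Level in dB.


Given values:
  I = 0.0767283745 W/m^2
  I_ref = 1e-12 W/m^2
Formula: SIL = 10 * log10(I / I_ref)
Compute ratio: I / I_ref = 76728374500
Compute log10: log10(76728374500) = 10.884956
Multiply: SIL = 10 * 10.884956 = 108.85

108.85 dB
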